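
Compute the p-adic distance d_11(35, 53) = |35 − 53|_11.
d_11(35, 53) = 1

Step 1 — x − y = 35 − 53 = -18. Step 2 — v_11(-18) = 0 (factor: -18 = −(11^0 · 18); the sign does not affect v_p). Step 3 — |x − y|_11 = 11^{0} = 1.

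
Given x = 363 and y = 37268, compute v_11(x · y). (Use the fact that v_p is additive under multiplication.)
v_11(13528284) = 5

v_p(x) = 2 (factor: 363 = 11^2 · 3); v_p(y) = 3 (factor: 37268 = 11^3 · 28). Additivity: v_p(xy) = v_p(x) + v_p(y) = 2 + 3 = 5. (Direct check: xy = 13528284 = 11^5 · (84).)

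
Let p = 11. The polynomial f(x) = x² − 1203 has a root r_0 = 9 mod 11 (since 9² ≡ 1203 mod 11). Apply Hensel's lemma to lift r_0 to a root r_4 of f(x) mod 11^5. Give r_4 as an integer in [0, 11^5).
r_4 = 53876 (mod 161051)

Hensel's recurrence: r_{i+1} = r_i − f(r_i)·(f′(r_i))^{-1} mod 11^{i+2}, with f′(x) = 2x. Iterate:
  r_0 = 9 (mod 11)
  r_1 = 31 (mod 121)
  r_2 = 636 (mod 1331)
  r_3 = 9953 (mod 14641)
  r_4 = 53876 (mod 161051)
Final: r_4 = 53876, and one checks f(r_4) ≡ 0 mod 11^5.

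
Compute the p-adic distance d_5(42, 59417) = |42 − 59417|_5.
d_5(42, 59417) = 1/3125

Step 1 — x − y = 42 − 59417 = -59375. Step 2 — v_5(-59375) = 5 (factor: -59375 = −(5^5 · 19); the sign does not affect v_p). Step 3 — |x − y|_5 = 5^{-5} = 1/3125.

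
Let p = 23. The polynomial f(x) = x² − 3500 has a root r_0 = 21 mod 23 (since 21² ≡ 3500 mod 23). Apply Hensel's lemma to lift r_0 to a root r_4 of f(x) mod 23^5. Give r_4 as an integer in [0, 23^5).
r_4 = 6285760 (mod 6436343)

Hensel's recurrence: r_{i+1} = r_i − f(r_i)·(f′(r_i))^{-1} mod 23^{i+2}, with f′(x) = 2x. Iterate:
  r_0 = 21 (mod 23)
  r_1 = 182 (mod 529)
  r_2 = 7588 (mod 12167)
  r_3 = 129258 (mod 279841)
  r_4 = 6285760 (mod 6436343)
Final: r_4 = 6285760, and one checks f(r_4) ≡ 0 mod 23^5.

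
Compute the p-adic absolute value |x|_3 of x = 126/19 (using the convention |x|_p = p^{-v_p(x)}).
|126/19|_3 = 1/9

Step 1 — compute v_3(x) by factoring powers of 3 out of the numerator and denominator: v_3(126/19) = 2. Step 2 — apply |x|_p = p^{-v_p(x)} = 3^{-2} = 1/9.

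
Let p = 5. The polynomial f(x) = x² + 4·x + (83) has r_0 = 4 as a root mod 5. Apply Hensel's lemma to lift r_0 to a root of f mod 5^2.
r_1 = 9 (mod 25)

Hensel: r_{i+1} = r_i − f(r_i)·(f′(r_i))^{-1} mod 5^{i+2}, f′(x) = 2x + 4. Iterate:
  r_0 = 4 (mod 5)
  r_1 = 9 (mod 25)
Final: r = 9 satisfies f(r) ≡ 0 mod 5^2.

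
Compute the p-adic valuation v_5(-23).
v_5(-23) = 0

v_5(n) is the largest exponent k such that 5^k divides n. Factor out: -23 = -5^0 · 23. (Sign doesn't affect v_p.) So v_5(-23) = 0.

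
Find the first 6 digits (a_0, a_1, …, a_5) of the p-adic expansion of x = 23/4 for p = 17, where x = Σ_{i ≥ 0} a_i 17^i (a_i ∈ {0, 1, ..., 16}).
(a_0, …, a_5) = (10, 4, 4, 4, 4, 4)

v_17(23/4) = 0 (numerator and denominator both coprime to 17), so x ∈ ℤ_17^×. Compute digits iteratively via a_i = x_i mod 17, x_{i+1} = (x_i − a_i)/17, with x_0 = x:
  x_0 = 23/4;  a_0 = 10;  x_1 = (x_0 − 10)/17 = -1/4
  x_1 = -1/4;  a_1 = 4;  x_2 = (x_1 − 4)/17 = -1/4
  x_2 = -1/4;  a_2 = 4;  x_3 = (x_2 − 4)/17 = -1/4
  x_3 = -1/4;  a_3 = 4;  x_4 = (x_3 − 4)/17 = -1/4
  x_4 = -1/4;  a_4 = 4;  x_5 = (x_4 − 4)/17 = -1/4
  x_5 = -1/4;  a_5 = 4;  x_6 = (x_5 − 4)/17 = -1/4
Digits: (10, 4, 4, 4, 4, 4).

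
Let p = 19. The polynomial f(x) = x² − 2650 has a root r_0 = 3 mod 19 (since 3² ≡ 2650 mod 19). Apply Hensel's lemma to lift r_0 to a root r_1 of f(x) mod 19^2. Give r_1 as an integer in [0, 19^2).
r_1 = 22 (mod 361)

Hensel's recurrence: r_{i+1} = r_i − f(r_i)·(f′(r_i))^{-1} mod 19^{i+2}, with f′(x) = 2x. Iterate:
  r_0 = 3 (mod 19)
  r_1 = 22 (mod 361)
Final: r_1 = 22, and one checks f(r_1) ≡ 0 mod 19^2.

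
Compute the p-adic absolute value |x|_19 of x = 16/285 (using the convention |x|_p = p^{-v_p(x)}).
|16/285|_19 = 19

Step 1 — compute v_19(x) by factoring powers of 19 out of the numerator and denominator: v_19(16/285) = -1. Step 2 — apply |x|_p = p^{-v_p(x)} = 19^{1} = 19.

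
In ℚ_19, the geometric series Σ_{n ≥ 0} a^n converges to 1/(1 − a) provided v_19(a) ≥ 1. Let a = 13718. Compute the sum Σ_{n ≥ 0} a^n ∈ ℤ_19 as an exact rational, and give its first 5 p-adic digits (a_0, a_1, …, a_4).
Σ a^n = 1/(1 − a) = -1/13717;  first 5 digits = (1, 0, 0, 2, 0)

v_19(a) = 3 ≥ 1, so the series converges in ℤ_19 to 1/(1 − a) = 1/(1 − 13718) = -1/13717. Expand this rational in ℤ_19: compute digits iteratively via d_i = x_i mod 19, x_{i+1} = (x_i − d_i)/19. The first 5 digits are (1, 0, 0, 2, 0).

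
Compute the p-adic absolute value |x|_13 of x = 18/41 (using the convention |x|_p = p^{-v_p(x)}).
|18/41|_13 = 1

Step 1 — compute v_13(x) by factoring powers of 13 out of the numerator and denominator: v_13(18/41) = 0. Step 2 — apply |x|_p = p^{-v_p(x)} = 13^{0} = 1.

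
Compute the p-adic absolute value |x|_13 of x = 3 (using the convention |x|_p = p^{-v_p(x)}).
|3|_13 = 1

Step 1 — compute v_13(x) by factoring powers of 13 out of the numerator and denominator: v_13(3) = 0. Step 2 — apply |x|_p = p^{-v_p(x)} = 13^{0} = 1.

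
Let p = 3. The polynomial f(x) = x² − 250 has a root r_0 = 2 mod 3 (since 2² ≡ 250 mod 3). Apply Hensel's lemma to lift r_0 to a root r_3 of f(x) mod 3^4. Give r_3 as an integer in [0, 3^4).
r_3 = 68 (mod 81)

Hensel's recurrence: r_{i+1} = r_i − f(r_i)·(f′(r_i))^{-1} mod 3^{i+2}, with f′(x) = 2x. Iterate:
  r_0 = 2 (mod 3)
  r_1 = 5 (mod 9)
  r_2 = 14 (mod 27)
  r_3 = 68 (mod 81)
Final: r_3 = 68, and one checks f(r_3) ≡ 0 mod 3^4.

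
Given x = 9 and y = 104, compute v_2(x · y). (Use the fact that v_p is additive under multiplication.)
v_2(936) = 3

v_p(x) = 0 (factor: 9 = 2^0 · 9); v_p(y) = 3 (factor: 104 = 2^3 · 13). Additivity: v_p(xy) = v_p(x) + v_p(y) = 0 + 3 = 3. (Direct check: xy = 936 = 2^3 · (117).)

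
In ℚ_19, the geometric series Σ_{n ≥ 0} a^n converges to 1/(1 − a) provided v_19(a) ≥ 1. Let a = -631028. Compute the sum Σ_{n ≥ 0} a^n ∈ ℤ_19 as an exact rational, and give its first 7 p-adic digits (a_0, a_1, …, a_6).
Σ a^n = 1/(1 − a) = 1/631029;  first 7 digits = (1, 0, 0, 3, 14, 18, 8)

v_19(a) = 3 ≥ 1, so the series converges in ℤ_19 to 1/(1 − a) = 1/(1 − (-631028)) = 1/631029. Expand this rational in ℤ_19: compute digits iteratively via d_i = x_i mod 19, x_{i+1} = (x_i − d_i)/19. The first 7 digits are (1, 0, 0, 3, 14, 18, 8).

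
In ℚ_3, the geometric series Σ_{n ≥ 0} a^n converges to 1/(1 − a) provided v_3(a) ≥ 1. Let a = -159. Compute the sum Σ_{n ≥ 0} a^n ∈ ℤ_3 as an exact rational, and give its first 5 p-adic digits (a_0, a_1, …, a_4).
Σ a^n = 1/(1 − a) = 1/160;  first 5 digits = (1, 1, 1, 1, 2)

v_3(a) = 1 ≥ 1, so the series converges in ℤ_3 to 1/(1 − a) = 1/(1 − (-159)) = 1/160. Expand this rational in ℤ_3: compute digits iteratively via d_i = x_i mod 3, x_{i+1} = (x_i − d_i)/3. The first 5 digits are (1, 1, 1, 1, 2).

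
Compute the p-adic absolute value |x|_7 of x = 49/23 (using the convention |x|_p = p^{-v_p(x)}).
|49/23|_7 = 1/49

Step 1 — compute v_7(x) by factoring powers of 7 out of the numerator and denominator: v_7(49/23) = 2. Step 2 — apply |x|_p = p^{-v_p(x)} = 7^{-2} = 1/49.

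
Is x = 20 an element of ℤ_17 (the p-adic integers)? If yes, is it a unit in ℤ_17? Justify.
x ∈ ℤ_17^× (unit); v_17(x) = 0

ℤ_17 = {x ∈ ℚ_17 : v_17(x) ≥ 0} and ℤ_17^× = {x ∈ ℤ_17 : v_17(x) = 0}. Here v_17(20) = v_17(num) − v_17(den) = 0; compare against these criteria.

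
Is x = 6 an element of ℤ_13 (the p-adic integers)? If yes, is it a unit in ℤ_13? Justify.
x ∈ ℤ_13^× (unit); v_13(x) = 0

ℤ_13 = {x ∈ ℚ_13 : v_13(x) ≥ 0} and ℤ_13^× = {x ∈ ℤ_13 : v_13(x) = 0}. Here v_13(6) = v_13(num) − v_13(den) = 0; compare against these criteria.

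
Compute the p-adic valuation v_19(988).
v_19(988) = 1

v_19(n) is the largest exponent k such that 19^k divides n. Factor out: 988 = 19^1 · 52. (Sign doesn't affect v_p.) So v_19(988) = 1.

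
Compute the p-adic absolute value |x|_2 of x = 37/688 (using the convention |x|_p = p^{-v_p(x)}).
|37/688|_2 = 16

Step 1 — compute v_2(x) by factoring powers of 2 out of the numerator and denominator: v_2(37/688) = -4. Step 2 — apply |x|_p = p^{-v_p(x)} = 2^{4} = 16.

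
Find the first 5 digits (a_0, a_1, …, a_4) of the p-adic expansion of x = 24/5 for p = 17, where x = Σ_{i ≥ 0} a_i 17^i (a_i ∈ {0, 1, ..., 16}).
(a_0, …, a_4) = (15, 13, 6, 3, 10)

v_17(24/5) = 0 (numerator and denominator both coprime to 17), so x ∈ ℤ_17^×. Compute digits iteratively via a_i = x_i mod 17, x_{i+1} = (x_i − a_i)/17, with x_0 = x:
  x_0 = 24/5;  a_0 = 15;  x_1 = (x_0 − 15)/17 = -3/5
  x_1 = -3/5;  a_1 = 13;  x_2 = (x_1 − 13)/17 = -4/5
  x_2 = -4/5;  a_2 = 6;  x_3 = (x_2 − 6)/17 = -2/5
  x_3 = -2/5;  a_3 = 3;  x_4 = (x_3 − 3)/17 = -1/5
  x_4 = -1/5;  a_4 = 10;  x_5 = (x_4 − 10)/17 = -3/5
Digits: (15, 13, 6, 3, 10).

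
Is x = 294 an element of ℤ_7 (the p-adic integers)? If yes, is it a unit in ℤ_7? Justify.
x ∈ ℤ_7 but not a unit; v_7(x) = 2 > 0

ℤ_7 = {x ∈ ℚ_7 : v_7(x) ≥ 0} and ℤ_7^× = {x ∈ ℤ_7 : v_7(x) = 0}. Here v_7(294) = v_7(num) − v_7(den) = 2; compare against these criteria.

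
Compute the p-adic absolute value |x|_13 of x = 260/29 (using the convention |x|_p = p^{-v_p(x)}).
|260/29|_13 = 1/13

Step 1 — compute v_13(x) by factoring powers of 13 out of the numerator and denominator: v_13(260/29) = 1. Step 2 — apply |x|_p = p^{-v_p(x)} = 13^{-1} = 1/13.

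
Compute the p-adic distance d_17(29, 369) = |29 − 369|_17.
d_17(29, 369) = 1/17

Step 1 — x − y = 29 − 369 = -340. Step 2 — v_17(-340) = 1 (factor: -340 = −(17^1 · 20); the sign does not affect v_p). Step 3 — |x − y|_17 = 17^{-1} = 1/17.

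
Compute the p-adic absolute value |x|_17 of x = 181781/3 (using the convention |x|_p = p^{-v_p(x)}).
|181781/3|_17 = 1/4913

Step 1 — compute v_17(x) by factoring powers of 17 out of the numerator and denominator: v_17(181781/3) = 3. Step 2 — apply |x|_p = p^{-v_p(x)} = 17^{-3} = 1/4913.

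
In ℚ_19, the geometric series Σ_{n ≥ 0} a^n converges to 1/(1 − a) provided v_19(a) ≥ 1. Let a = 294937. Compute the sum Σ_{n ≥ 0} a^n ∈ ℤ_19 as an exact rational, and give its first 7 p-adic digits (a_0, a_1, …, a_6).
Σ a^n = 1/(1 − a) = -1/294936;  first 7 digits = (1, 0, 0, 5, 2, 0, 6)

v_19(a) = 3 ≥ 1, so the series converges in ℤ_19 to 1/(1 − a) = 1/(1 − 294937) = -1/294936. Expand this rational in ℤ_19: compute digits iteratively via d_i = x_i mod 19, x_{i+1} = (x_i − d_i)/19. The first 7 digits are (1, 0, 0, 5, 2, 0, 6).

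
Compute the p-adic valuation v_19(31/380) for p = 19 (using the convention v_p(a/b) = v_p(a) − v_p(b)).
v_19(31/380) = -1

Factor powers of 19 from the numerator and denominator of the reduced fraction: 31 = 19^0 · 31 and 380 = 19^1 · 20. Apply v_p(a/b) = v_p(a) − v_p(b): v_19(31/380) = 0 − 1 = -1.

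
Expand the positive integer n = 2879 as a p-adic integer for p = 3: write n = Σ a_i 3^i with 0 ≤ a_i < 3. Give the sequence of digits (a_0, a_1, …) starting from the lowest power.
(a_0, a_1, …) = (2, 2, 1, 1, 2, 2, 0, 1)

Repeated division by 3 gives the digits low-to-high: 2879 = 2 + 2·3^1 + 1·3^2 + 1·3^3 + 2·3^4 + 2·3^5 + 1·3^7. Digit sequence: (2, 2, 1, 1, 2, 2, 0, 1).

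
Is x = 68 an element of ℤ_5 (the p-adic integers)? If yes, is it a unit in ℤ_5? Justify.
x ∈ ℤ_5^× (unit); v_5(x) = 0

ℤ_5 = {x ∈ ℚ_5 : v_5(x) ≥ 0} and ℤ_5^× = {x ∈ ℤ_5 : v_5(x) = 0}. Here v_5(68) = v_5(num) − v_5(den) = 0; compare against these criteria.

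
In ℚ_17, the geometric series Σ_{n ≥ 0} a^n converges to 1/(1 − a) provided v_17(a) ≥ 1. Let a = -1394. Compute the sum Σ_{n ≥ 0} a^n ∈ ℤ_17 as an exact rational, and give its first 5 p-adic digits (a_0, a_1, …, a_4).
Σ a^n = 1/(1 − a) = 1/1395;  first 5 digits = (1, 3, 4, 14, 4)

v_17(a) = 1 ≥ 1, so the series converges in ℤ_17 to 1/(1 − a) = 1/(1 − (-1394)) = 1/1395. Expand this rational in ℤ_17: compute digits iteratively via d_i = x_i mod 17, x_{i+1} = (x_i − d_i)/17. The first 5 digits are (1, 3, 4, 14, 4).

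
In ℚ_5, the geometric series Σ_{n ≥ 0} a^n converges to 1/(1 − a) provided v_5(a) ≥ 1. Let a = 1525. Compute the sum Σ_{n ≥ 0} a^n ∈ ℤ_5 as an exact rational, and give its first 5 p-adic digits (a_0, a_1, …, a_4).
Σ a^n = 1/(1 − a) = -1/1524;  first 5 digits = (1, 0, 1, 2, 3)

v_5(a) = 2 ≥ 1, so the series converges in ℤ_5 to 1/(1 − a) = 1/(1 − 1525) = -1/1524. Expand this rational in ℤ_5: compute digits iteratively via d_i = x_i mod 5, x_{i+1} = (x_i − d_i)/5. The first 5 digits are (1, 0, 1, 2, 3).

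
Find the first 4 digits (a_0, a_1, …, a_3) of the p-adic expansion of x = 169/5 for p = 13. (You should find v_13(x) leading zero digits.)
(a_0, …, a_3) = (0, 0, 8, 2)

v_13(169/5) = 2, so a_0 = ... = a_1 = 0. Factor out: x = 13^2 · u with u = 1/5 a unit in ℤ_13. Expand u iteratively via a_{v+i} = u_i mod 13, u_{i+1} = (u_i − a_{v+i})/13:
  u_0 = 1/5;  a_2 = 8;  u_1 = (u_0 − 8)/13 = -3/5
  u_1 = -3/5;  a_3 = 2;  u_2 = (u_1 − 2)/13 = -1/5
Digits: (0, 0, 8, 2).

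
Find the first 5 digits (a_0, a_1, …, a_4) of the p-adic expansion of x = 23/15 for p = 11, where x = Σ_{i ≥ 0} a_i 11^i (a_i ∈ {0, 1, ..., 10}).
(a_0, …, a_4) = (3, 5, 1, 5, 1)

v_11(23/15) = 0 (numerator and denominator both coprime to 11), so x ∈ ℤ_11^×. Compute digits iteratively via a_i = x_i mod 11, x_{i+1} = (x_i − a_i)/11, with x_0 = x:
  x_0 = 23/15;  a_0 = 3;  x_1 = (x_0 − 3)/11 = -2/15
  x_1 = -2/15;  a_1 = 5;  x_2 = (x_1 − 5)/11 = -7/15
  x_2 = -7/15;  a_2 = 1;  x_3 = (x_2 − 1)/11 = -2/15
  x_3 = -2/15;  a_3 = 5;  x_4 = (x_3 − 5)/11 = -7/15
  x_4 = -7/15;  a_4 = 1;  x_5 = (x_4 − 1)/11 = -2/15
Digits: (3, 5, 1, 5, 1).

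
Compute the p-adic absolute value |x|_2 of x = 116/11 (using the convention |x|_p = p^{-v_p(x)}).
|116/11|_2 = 1/4

Step 1 — compute v_2(x) by factoring powers of 2 out of the numerator and denominator: v_2(116/11) = 2. Step 2 — apply |x|_p = p^{-v_p(x)} = 2^{-2} = 1/4.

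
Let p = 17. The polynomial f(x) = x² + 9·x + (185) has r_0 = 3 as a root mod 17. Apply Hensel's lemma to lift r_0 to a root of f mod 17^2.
r_1 = 258 (mod 289)

Hensel: r_{i+1} = r_i − f(r_i)·(f′(r_i))^{-1} mod 17^{i+2}, f′(x) = 2x + 9. Iterate:
  r_0 = 3 (mod 17)
  r_1 = 258 (mod 289)
Final: r = 258 satisfies f(r) ≡ 0 mod 17^2.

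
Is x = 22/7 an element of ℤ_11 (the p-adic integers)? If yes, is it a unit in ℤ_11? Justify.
x ∈ ℤ_11 but not a unit; v_11(x) = 1 > 0

ℤ_11 = {x ∈ ℚ_11 : v_11(x) ≥ 0} and ℤ_11^× = {x ∈ ℤ_11 : v_11(x) = 0}. Here v_11(22/7) = v_11(num) − v_11(den) = 1; compare against these criteria.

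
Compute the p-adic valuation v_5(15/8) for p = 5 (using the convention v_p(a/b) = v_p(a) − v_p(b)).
v_5(15/8) = 1

Factor powers of 5 from the numerator and denominator of the reduced fraction: 15 = 5^1 · 3 and 8 = 5^0 · 8. Apply v_p(a/b) = v_p(a) − v_p(b): v_5(15/8) = 1 − 0 = 1.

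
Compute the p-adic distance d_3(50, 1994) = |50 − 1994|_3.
d_3(50, 1994) = 1/243

Step 1 — x − y = 50 − 1994 = -1944. Step 2 — v_3(-1944) = 5 (factor: -1944 = −(3^5 · 8); the sign does not affect v_p). Step 3 — |x − y|_3 = 3^{-5} = 1/243.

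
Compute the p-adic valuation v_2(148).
v_2(148) = 2

v_2(n) is the largest exponent k such that 2^k divides n. Factor out: 148 = 2^2 · 37. (Sign doesn't affect v_p.) So v_2(148) = 2.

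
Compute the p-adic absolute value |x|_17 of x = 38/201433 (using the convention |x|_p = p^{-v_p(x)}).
|38/201433|_17 = 4913

Step 1 — compute v_17(x) by factoring powers of 17 out of the numerator and denominator: v_17(38/201433) = -3. Step 2 — apply |x|_p = p^{-v_p(x)} = 17^{3} = 4913.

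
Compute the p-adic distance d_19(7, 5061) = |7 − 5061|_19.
d_19(7, 5061) = 1/361

Step 1 — x − y = 7 − 5061 = -5054. Step 2 — v_19(-5054) = 2 (factor: -5054 = −(19^2 · 14); the sign does not affect v_p). Step 3 — |x − y|_19 = 19^{-2} = 1/361.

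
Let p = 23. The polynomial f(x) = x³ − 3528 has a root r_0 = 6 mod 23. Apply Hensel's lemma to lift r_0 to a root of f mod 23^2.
r_1 = 213 (mod 529)

Hensel: r_{i+1} = r_i − f(r_i)/f′(r_i) mod 23^{i+2}, where f′(x) = 3x². Iterate:
  r_0 = 6 (mod 23)
  r_1 = 213 (mod 529)
Final: r = 213 with f(r) ≡ 0 mod 23^2.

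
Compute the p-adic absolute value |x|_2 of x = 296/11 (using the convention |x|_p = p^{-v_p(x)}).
|296/11|_2 = 1/8

Step 1 — compute v_2(x) by factoring powers of 2 out of the numerator and denominator: v_2(296/11) = 3. Step 2 — apply |x|_p = p^{-v_p(x)} = 2^{-3} = 1/8.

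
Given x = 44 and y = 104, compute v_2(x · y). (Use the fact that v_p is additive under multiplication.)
v_2(4576) = 5

v_p(x) = 2 (factor: 44 = 2^2 · 11); v_p(y) = 3 (factor: 104 = 2^3 · 13). Additivity: v_p(xy) = v_p(x) + v_p(y) = 2 + 3 = 5. (Direct check: xy = 4576 = 2^5 · (143).)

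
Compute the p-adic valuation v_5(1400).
v_5(1400) = 2

v_5(n) is the largest exponent k such that 5^k divides n. Factor out: 1400 = 5^2 · 56. (Sign doesn't affect v_p.) So v_5(1400) = 2.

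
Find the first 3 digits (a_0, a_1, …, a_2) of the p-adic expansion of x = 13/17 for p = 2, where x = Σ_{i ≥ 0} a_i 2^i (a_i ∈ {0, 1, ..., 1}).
(a_0, …, a_2) = (1, 0, 1)

v_2(13/17) = 0 (numerator and denominator both coprime to 2), so x ∈ ℤ_2^×. Compute digits iteratively via a_i = x_i mod 2, x_{i+1} = (x_i − a_i)/2, with x_0 = x:
  x_0 = 13/17;  a_0 = 1;  x_1 = (x_0 − 1)/2 = -2/17
  x_1 = -2/17;  a_1 = 0;  x_2 = (x_1 − 0)/2 = -1/17
  x_2 = -1/17;  a_2 = 1;  x_3 = (x_2 − 1)/2 = -9/17
Digits: (1, 0, 1).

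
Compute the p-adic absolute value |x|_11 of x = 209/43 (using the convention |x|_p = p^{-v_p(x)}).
|209/43|_11 = 1/11

Step 1 — compute v_11(x) by factoring powers of 11 out of the numerator and denominator: v_11(209/43) = 1. Step 2 — apply |x|_p = p^{-v_p(x)} = 11^{-1} = 1/11.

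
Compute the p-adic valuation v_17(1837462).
v_17(1837462) = 4

v_17(n) is the largest exponent k such that 17^k divides n. Factor out: 1837462 = 17^4 · 22. (Sign doesn't affect v_p.) So v_17(1837462) = 4.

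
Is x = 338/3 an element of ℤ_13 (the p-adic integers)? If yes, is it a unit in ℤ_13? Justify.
x ∈ ℤ_13 but not a unit; v_13(x) = 2 > 0

ℤ_13 = {x ∈ ℚ_13 : v_13(x) ≥ 0} and ℤ_13^× = {x ∈ ℤ_13 : v_13(x) = 0}. Here v_13(338/3) = v_13(num) − v_13(den) = 2; compare against these criteria.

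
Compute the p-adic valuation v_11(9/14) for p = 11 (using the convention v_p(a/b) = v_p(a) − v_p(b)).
v_11(9/14) = 0

Factor powers of 11 from the numerator and denominator of the reduced fraction: 9 = 11^0 · 9 and 14 = 11^0 · 14. Apply v_p(a/b) = v_p(a) − v_p(b): v_11(9/14) = 0 − 0 = 0.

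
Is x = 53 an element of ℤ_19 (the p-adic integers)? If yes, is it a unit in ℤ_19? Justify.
x ∈ ℤ_19^× (unit); v_19(x) = 0

ℤ_19 = {x ∈ ℚ_19 : v_19(x) ≥ 0} and ℤ_19^× = {x ∈ ℤ_19 : v_19(x) = 0}. Here v_19(53) = v_19(num) − v_19(den) = 0; compare against these criteria.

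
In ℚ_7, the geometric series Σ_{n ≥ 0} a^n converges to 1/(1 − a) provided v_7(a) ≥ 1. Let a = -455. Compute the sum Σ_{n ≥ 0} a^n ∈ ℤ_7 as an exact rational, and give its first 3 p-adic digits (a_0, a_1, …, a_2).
Σ a^n = 1/(1 − a) = 1/456;  first 3 digits = (1, 5, 1)

v_7(a) = 1 ≥ 1, so the series converges in ℤ_7 to 1/(1 − a) = 1/(1 − (-455)) = 1/456. Expand this rational in ℤ_7: compute digits iteratively via d_i = x_i mod 7, x_{i+1} = (x_i − d_i)/7. The first 3 digits are (1, 5, 1).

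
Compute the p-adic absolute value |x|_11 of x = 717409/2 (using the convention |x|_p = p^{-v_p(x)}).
|717409/2|_11 = 1/14641

Step 1 — compute v_11(x) by factoring powers of 11 out of the numerator and denominator: v_11(717409/2) = 4. Step 2 — apply |x|_p = p^{-v_p(x)} = 11^{-4} = 1/14641.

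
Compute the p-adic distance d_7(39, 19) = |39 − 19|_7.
d_7(39, 19) = 1

Step 1 — x − y = 39 − 19 = 20. Step 2 — v_7(20) = 0 (factor: 20 = (7^0 · 20); the sign does not affect v_p). Step 3 — |x − y|_7 = 7^{0} = 1.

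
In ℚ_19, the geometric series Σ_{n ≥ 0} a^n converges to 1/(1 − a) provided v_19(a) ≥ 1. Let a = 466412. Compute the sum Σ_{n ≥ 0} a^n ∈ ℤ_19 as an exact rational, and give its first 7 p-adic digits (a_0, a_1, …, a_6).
Σ a^n = 1/(1 − a) = -1/466411;  first 7 digits = (1, 0, 0, 11, 3, 0, 7)

v_19(a) = 3 ≥ 1, so the series converges in ℤ_19 to 1/(1 − a) = 1/(1 − 466412) = -1/466411. Expand this rational in ℤ_19: compute digits iteratively via d_i = x_i mod 19, x_{i+1} = (x_i − d_i)/19. The first 7 digits are (1, 0, 0, 11, 3, 0, 7).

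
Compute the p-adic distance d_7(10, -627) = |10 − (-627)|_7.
d_7(10, -627) = 1/49

Step 1 — x − y = 10 − (-627) = 637. Step 2 — v_7(637) = 2 (factor: 637 = (7^2 · 13); the sign does not affect v_p). Step 3 — |x − y|_7 = 7^{-2} = 1/49.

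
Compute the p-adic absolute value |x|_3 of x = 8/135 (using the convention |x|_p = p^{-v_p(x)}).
|8/135|_3 = 27

Step 1 — compute v_3(x) by factoring powers of 3 out of the numerator and denominator: v_3(8/135) = -3. Step 2 — apply |x|_p = p^{-v_p(x)} = 3^{3} = 27.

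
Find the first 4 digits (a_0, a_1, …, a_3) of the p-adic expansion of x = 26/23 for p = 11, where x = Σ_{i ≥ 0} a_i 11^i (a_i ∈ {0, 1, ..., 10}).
(a_0, …, a_3) = (4, 5, 0, 10)

v_11(26/23) = 0 (numerator and denominator both coprime to 11), so x ∈ ℤ_11^×. Compute digits iteratively via a_i = x_i mod 11, x_{i+1} = (x_i − a_i)/11, with x_0 = x:
  x_0 = 26/23;  a_0 = 4;  x_1 = (x_0 − 4)/11 = -6/23
  x_1 = -6/23;  a_1 = 5;  x_2 = (x_1 − 5)/11 = -11/23
  x_2 = -11/23;  a_2 = 0;  x_3 = (x_2 − 0)/11 = -1/23
  x_3 = -1/23;  a_3 = 10;  x_4 = (x_3 − 10)/11 = -21/23
Digits: (4, 5, 0, 10).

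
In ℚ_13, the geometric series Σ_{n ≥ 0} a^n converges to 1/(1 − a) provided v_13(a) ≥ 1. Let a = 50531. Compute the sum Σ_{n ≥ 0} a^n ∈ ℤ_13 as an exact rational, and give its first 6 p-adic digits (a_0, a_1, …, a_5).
Σ a^n = 1/(1 − a) = -1/50530;  first 6 digits = (1, 0, 0, 10, 1, 0)

v_13(a) = 3 ≥ 1, so the series converges in ℤ_13 to 1/(1 − a) = 1/(1 − 50531) = -1/50530. Expand this rational in ℤ_13: compute digits iteratively via d_i = x_i mod 13, x_{i+1} = (x_i − d_i)/13. The first 6 digits are (1, 0, 0, 10, 1, 0).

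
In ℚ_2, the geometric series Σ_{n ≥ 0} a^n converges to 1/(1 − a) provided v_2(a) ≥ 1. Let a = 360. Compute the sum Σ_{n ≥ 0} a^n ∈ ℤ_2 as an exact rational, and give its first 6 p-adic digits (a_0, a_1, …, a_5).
Σ a^n = 1/(1 − a) = -1/359;  first 6 digits = (1, 0, 0, 1, 0, 1)

v_2(a) = 3 ≥ 1, so the series converges in ℤ_2 to 1/(1 − a) = 1/(1 − 360) = -1/359. Expand this rational in ℤ_2: compute digits iteratively via d_i = x_i mod 2, x_{i+1} = (x_i − d_i)/2. The first 6 digits are (1, 0, 0, 1, 0, 1).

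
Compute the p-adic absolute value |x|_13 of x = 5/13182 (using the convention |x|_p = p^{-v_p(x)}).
|5/13182|_13 = 2197

Step 1 — compute v_13(x) by factoring powers of 13 out of the numerator and denominator: v_13(5/13182) = -3. Step 2 — apply |x|_p = p^{-v_p(x)} = 13^{3} = 2197.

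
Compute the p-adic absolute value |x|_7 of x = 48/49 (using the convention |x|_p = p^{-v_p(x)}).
|48/49|_7 = 49

Step 1 — compute v_7(x) by factoring powers of 7 out of the numerator and denominator: v_7(48/49) = -2. Step 2 — apply |x|_p = p^{-v_p(x)} = 7^{2} = 49.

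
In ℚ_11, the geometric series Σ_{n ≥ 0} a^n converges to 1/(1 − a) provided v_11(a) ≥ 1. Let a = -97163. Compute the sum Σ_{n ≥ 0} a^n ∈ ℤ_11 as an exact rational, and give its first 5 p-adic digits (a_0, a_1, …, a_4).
Σ a^n = 1/(1 − a) = 1/97164;  first 5 digits = (1, 0, 0, 4, 4)

v_11(a) = 3 ≥ 1, so the series converges in ℤ_11 to 1/(1 − a) = 1/(1 − (-97163)) = 1/97164. Expand this rational in ℤ_11: compute digits iteratively via d_i = x_i mod 11, x_{i+1} = (x_i − d_i)/11. The first 5 digits are (1, 0, 0, 4, 4).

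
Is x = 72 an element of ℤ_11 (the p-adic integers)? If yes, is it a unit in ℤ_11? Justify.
x ∈ ℤ_11^× (unit); v_11(x) = 0

ℤ_11 = {x ∈ ℚ_11 : v_11(x) ≥ 0} and ℤ_11^× = {x ∈ ℤ_11 : v_11(x) = 0}. Here v_11(72) = v_11(num) − v_11(den) = 0; compare against these criteria.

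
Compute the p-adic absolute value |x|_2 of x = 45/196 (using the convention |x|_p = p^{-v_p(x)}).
|45/196|_2 = 4

Step 1 — compute v_2(x) by factoring powers of 2 out of the numerator and denominator: v_2(45/196) = -2. Step 2 — apply |x|_p = p^{-v_p(x)} = 2^{2} = 4.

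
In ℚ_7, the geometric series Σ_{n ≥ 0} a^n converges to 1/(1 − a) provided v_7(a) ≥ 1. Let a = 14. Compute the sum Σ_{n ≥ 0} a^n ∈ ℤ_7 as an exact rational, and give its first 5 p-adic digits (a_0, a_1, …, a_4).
Σ a^n = 1/(1 − a) = -1/13;  first 5 digits = (1, 2, 4, 1, 3)

v_7(a) = 1 ≥ 1, so the series converges in ℤ_7 to 1/(1 − a) = 1/(1 − 14) = -1/13. Expand this rational in ℤ_7: compute digits iteratively via d_i = x_i mod 7, x_{i+1} = (x_i − d_i)/7. The first 5 digits are (1, 2, 4, 1, 3).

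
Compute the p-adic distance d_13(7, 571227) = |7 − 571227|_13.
d_13(7, 571227) = 1/28561

Step 1 — x − y = 7 − 571227 = -571220. Step 2 — v_13(-571220) = 4 (factor: -571220 = −(13^4 · 20); the sign does not affect v_p). Step 3 — |x − y|_13 = 13^{-4} = 1/28561.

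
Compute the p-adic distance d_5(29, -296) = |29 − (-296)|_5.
d_5(29, -296) = 1/25

Step 1 — x − y = 29 − (-296) = 325. Step 2 — v_5(325) = 2 (factor: 325 = (5^2 · 13); the sign does not affect v_p). Step 3 — |x − y|_5 = 5^{-2} = 1/25.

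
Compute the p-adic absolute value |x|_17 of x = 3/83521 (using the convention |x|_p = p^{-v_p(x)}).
|3/83521|_17 = 83521

Step 1 — compute v_17(x) by factoring powers of 17 out of the numerator and denominator: v_17(3/83521) = -4. Step 2 — apply |x|_p = p^{-v_p(x)} = 17^{4} = 83521.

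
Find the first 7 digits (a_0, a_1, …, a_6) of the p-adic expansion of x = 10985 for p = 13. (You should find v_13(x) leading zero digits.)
(a_0, …, a_6) = (0, 0, 0, 5, 0, 0, 0)

v_13(10985) = 3, so a_0 = ... = a_2 = 0. Factor out: x = 13^3 · u with u = 5 a unit in ℤ_13. Expand u iteratively via a_{v+i} = u_i mod 13, u_{i+1} = (u_i − a_{v+i})/13:
  u_0 = 5;  a_3 = 5;  u_1 = (u_0 − 5)/13 = 0
  u_1 = 0;  a_4 = 0;  u_2 = (u_1 − 0)/13 = 0
  u_2 = 0;  a_5 = 0;  u_3 = (u_2 − 0)/13 = 0
  u_3 = 0;  a_6 = 0;  u_4 = (u_3 − 0)/13 = 0
Digits: (0, 0, 0, 5, 0, 0, 0).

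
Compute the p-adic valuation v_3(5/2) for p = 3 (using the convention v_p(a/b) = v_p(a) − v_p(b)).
v_3(5/2) = 0

Factor powers of 3 from the numerator and denominator of the reduced fraction: 5 = 3^0 · 5 and 2 = 3^0 · 2. Apply v_p(a/b) = v_p(a) − v_p(b): v_3(5/2) = 0 − 0 = 0.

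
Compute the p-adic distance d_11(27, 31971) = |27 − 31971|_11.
d_11(27, 31971) = 1/1331

Step 1 — x − y = 27 − 31971 = -31944. Step 2 — v_11(-31944) = 3 (factor: -31944 = −(11^3 · 24); the sign does not affect v_p). Step 3 — |x − y|_11 = 11^{-3} = 1/1331.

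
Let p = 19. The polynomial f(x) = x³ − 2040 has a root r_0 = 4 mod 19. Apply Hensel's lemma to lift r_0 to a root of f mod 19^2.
r_1 = 346 (mod 361)

Hensel: r_{i+1} = r_i − f(r_i)/f′(r_i) mod 19^{i+2}, where f′(x) = 3x². Iterate:
  r_0 = 4 (mod 19)
  r_1 = 346 (mod 361)
Final: r = 346 with f(r) ≡ 0 mod 19^2.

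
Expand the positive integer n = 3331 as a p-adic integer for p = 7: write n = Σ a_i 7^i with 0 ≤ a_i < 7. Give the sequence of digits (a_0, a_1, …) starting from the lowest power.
(a_0, a_1, …) = (6, 6, 4, 2, 1)

Repeated division by 7 gives the digits low-to-high: 3331 = 6 + 6·7^1 + 4·7^2 + 2·7^3 + 1·7^4. Digit sequence: (6, 6, 4, 2, 1).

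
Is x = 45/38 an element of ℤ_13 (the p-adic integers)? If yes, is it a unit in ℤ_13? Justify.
x ∈ ℤ_13^× (unit); v_13(x) = 0

ℤ_13 = {x ∈ ℚ_13 : v_13(x) ≥ 0} and ℤ_13^× = {x ∈ ℤ_13 : v_13(x) = 0}. Here v_13(45/38) = v_13(num) − v_13(den) = 0; compare against these criteria.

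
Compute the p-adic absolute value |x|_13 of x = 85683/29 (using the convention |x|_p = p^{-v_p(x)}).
|85683/29|_13 = 1/28561

Step 1 — compute v_13(x) by factoring powers of 13 out of the numerator and denominator: v_13(85683/29) = 4. Step 2 — apply |x|_p = p^{-v_p(x)} = 13^{-4} = 1/28561.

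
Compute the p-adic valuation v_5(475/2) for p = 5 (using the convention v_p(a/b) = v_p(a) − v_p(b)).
v_5(475/2) = 2

Factor powers of 5 from the numerator and denominator of the reduced fraction: 475 = 5^2 · 19 and 2 = 5^0 · 2. Apply v_p(a/b) = v_p(a) − v_p(b): v_5(475/2) = 2 − 0 = 2.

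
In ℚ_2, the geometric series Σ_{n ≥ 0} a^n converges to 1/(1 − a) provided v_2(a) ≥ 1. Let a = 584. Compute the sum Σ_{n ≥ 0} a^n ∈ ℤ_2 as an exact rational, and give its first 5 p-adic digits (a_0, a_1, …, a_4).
Σ a^n = 1/(1 − a) = -1/583;  first 5 digits = (1, 0, 0, 1, 0)

v_2(a) = 3 ≥ 1, so the series converges in ℤ_2 to 1/(1 − a) = 1/(1 − 584) = -1/583. Expand this rational in ℤ_2: compute digits iteratively via d_i = x_i mod 2, x_{i+1} = (x_i − d_i)/2. The first 5 digits are (1, 0, 0, 1, 0).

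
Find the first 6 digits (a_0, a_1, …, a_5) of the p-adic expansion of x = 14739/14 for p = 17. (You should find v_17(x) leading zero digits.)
(a_0, …, a_5) = (0, 0, 0, 16, 10, 3)

v_17(14739/14) = 3, so a_0 = ... = a_2 = 0. Factor out: x = 17^3 · u with u = 3/14 a unit in ℤ_17. Expand u iteratively via a_{v+i} = u_i mod 17, u_{i+1} = (u_i − a_{v+i})/17:
  u_0 = 3/14;  a_3 = 16;  u_1 = (u_0 − 16)/17 = -13/14
  u_1 = -13/14;  a_4 = 10;  u_2 = (u_1 − 10)/17 = -9/14
  u_2 = -9/14;  a_5 = 3;  u_3 = (u_2 − 3)/17 = -3/14
Digits: (0, 0, 0, 16, 10, 3).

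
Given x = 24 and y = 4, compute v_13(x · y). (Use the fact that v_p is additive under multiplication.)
v_13(96) = 0

v_p(x) = 0 (factor: 24 = 13^0 · 24); v_p(y) = 0 (factor: 4 = 13^0 · 4). Additivity: v_p(xy) = v_p(x) + v_p(y) = 0 + 0 = 0. (Direct check: xy = 96 = 13^0 · (96).)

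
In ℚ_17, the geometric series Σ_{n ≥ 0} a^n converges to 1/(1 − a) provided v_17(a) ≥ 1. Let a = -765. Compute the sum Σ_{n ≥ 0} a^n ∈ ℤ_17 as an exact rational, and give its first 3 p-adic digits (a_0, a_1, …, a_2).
Σ a^n = 1/(1 − a) = 1/766;  first 3 digits = (1, 6, 16)

v_17(a) = 1 ≥ 1, so the series converges in ℤ_17 to 1/(1 − a) = 1/(1 − (-765)) = 1/766. Expand this rational in ℤ_17: compute digits iteratively via d_i = x_i mod 17, x_{i+1} = (x_i − d_i)/17. The first 3 digits are (1, 6, 16).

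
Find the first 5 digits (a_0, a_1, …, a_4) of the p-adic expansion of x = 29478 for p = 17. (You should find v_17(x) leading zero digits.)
(a_0, …, a_4) = (0, 0, 0, 6, 0)

v_17(29478) = 3, so a_0 = ... = a_2 = 0. Factor out: x = 17^3 · u with u = 6 a unit in ℤ_17. Expand u iteratively via a_{v+i} = u_i mod 17, u_{i+1} = (u_i − a_{v+i})/17:
  u_0 = 6;  a_3 = 6;  u_1 = (u_0 − 6)/17 = 0
  u_1 = 0;  a_4 = 0;  u_2 = (u_1 − 0)/17 = 0
Digits: (0, 0, 0, 6, 0).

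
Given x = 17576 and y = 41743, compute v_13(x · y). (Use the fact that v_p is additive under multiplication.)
v_13(733674968) = 6

v_p(x) = 3 (factor: 17576 = 13^3 · 8); v_p(y) = 3 (factor: 41743 = 13^3 · 19). Additivity: v_p(xy) = v_p(x) + v_p(y) = 3 + 3 = 6. (Direct check: xy = 733674968 = 13^6 · (152).)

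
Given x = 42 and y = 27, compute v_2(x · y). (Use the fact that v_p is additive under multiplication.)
v_2(1134) = 1

v_p(x) = 1 (factor: 42 = 2^1 · 21); v_p(y) = 0 (factor: 27 = 2^0 · 27). Additivity: v_p(xy) = v_p(x) + v_p(y) = 1 + 0 = 1. (Direct check: xy = 1134 = 2^1 · (567).)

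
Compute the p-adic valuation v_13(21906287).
v_13(21906287) = 5

v_13(n) is the largest exponent k such that 13^k divides n. Factor out: 21906287 = 13^5 · 59. (Sign doesn't affect v_p.) So v_13(21906287) = 5.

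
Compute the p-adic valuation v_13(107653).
v_13(107653) = 3

v_13(n) is the largest exponent k such that 13^k divides n. Factor out: 107653 = 13^3 · 49. (Sign doesn't affect v_p.) So v_13(107653) = 3.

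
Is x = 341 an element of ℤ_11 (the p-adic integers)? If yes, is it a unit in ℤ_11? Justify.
x ∈ ℤ_11 but not a unit; v_11(x) = 1 > 0

ℤ_11 = {x ∈ ℚ_11 : v_11(x) ≥ 0} and ℤ_11^× = {x ∈ ℤ_11 : v_11(x) = 0}. Here v_11(341) = v_11(num) − v_11(den) = 1; compare against these criteria.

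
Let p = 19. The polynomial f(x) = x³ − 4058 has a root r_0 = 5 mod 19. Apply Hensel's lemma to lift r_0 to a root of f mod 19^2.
r_1 = 43 (mod 361)

Hensel: r_{i+1} = r_i − f(r_i)/f′(r_i) mod 19^{i+2}, where f′(x) = 3x². Iterate:
  r_0 = 5 (mod 19)
  r_1 = 43 (mod 361)
Final: r = 43 with f(r) ≡ 0 mod 19^2.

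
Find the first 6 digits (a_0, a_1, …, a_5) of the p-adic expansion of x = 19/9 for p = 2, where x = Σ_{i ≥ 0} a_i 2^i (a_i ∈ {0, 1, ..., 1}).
(a_0, …, a_5) = (1, 1, 0, 1, 1, 1)

v_2(19/9) = 0 (numerator and denominator both coprime to 2), so x ∈ ℤ_2^×. Compute digits iteratively via a_i = x_i mod 2, x_{i+1} = (x_i − a_i)/2, with x_0 = x:
  x_0 = 19/9;  a_0 = 1;  x_1 = (x_0 − 1)/2 = 5/9
  x_1 = 5/9;  a_1 = 1;  x_2 = (x_1 − 1)/2 = -2/9
  x_2 = -2/9;  a_2 = 0;  x_3 = (x_2 − 0)/2 = -1/9
  x_3 = -1/9;  a_3 = 1;  x_4 = (x_3 − 1)/2 = -5/9
  x_4 = -5/9;  a_4 = 1;  x_5 = (x_4 − 1)/2 = -7/9
  x_5 = -7/9;  a_5 = 1;  x_6 = (x_5 − 1)/2 = -8/9
Digits: (1, 1, 0, 1, 1, 1).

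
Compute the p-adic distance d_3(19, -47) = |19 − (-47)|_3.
d_3(19, -47) = 1/3

Step 1 — x − y = 19 − (-47) = 66. Step 2 — v_3(66) = 1 (factor: 66 = (3^1 · 22); the sign does not affect v_p). Step 3 — |x − y|_3 = 3^{-1} = 1/3.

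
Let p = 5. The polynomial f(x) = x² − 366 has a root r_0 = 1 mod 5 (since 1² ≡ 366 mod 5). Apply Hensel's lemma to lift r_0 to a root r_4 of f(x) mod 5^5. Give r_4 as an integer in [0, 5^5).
r_4 = 1046 (mod 3125)

Hensel's recurrence: r_{i+1} = r_i − f(r_i)·(f′(r_i))^{-1} mod 5^{i+2}, with f′(x) = 2x. Iterate:
  r_0 = 1 (mod 5)
  r_1 = 21 (mod 25)
  r_2 = 46 (mod 125)
  r_3 = 421 (mod 625)
  r_4 = 1046 (mod 3125)
Final: r_4 = 1046, and one checks f(r_4) ≡ 0 mod 5^5.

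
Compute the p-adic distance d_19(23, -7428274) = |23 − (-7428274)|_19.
d_19(23, -7428274) = 1/2476099

Step 1 — x − y = 23 − (-7428274) = 7428297. Step 2 — v_19(7428297) = 5 (factor: 7428297 = (19^5 · 3); the sign does not affect v_p). Step 3 — |x − y|_19 = 19^{-5} = 1/2476099.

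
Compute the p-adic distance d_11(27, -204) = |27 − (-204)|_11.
d_11(27, -204) = 1/11

Step 1 — x − y = 27 − (-204) = 231. Step 2 — v_11(231) = 1 (factor: 231 = (11^1 · 21); the sign does not affect v_p). Step 3 — |x − y|_11 = 11^{-1} = 1/11.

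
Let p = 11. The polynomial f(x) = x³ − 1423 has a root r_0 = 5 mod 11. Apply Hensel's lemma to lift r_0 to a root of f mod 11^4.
r_3 = 9520 (mod 14641)

Hensel: r_{i+1} = r_i − f(r_i)/f′(r_i) mod 11^{i+2}, where f′(x) = 3x². Iterate:
  r_0 = 5 (mod 11)
  r_1 = 82 (mod 121)
  r_2 = 203 (mod 1331)
  r_3 = 9520 (mod 14641)
Final: r = 9520 with f(r) ≡ 0 mod 11^4.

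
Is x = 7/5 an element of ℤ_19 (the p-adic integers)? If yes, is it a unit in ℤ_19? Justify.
x ∈ ℤ_19^× (unit); v_19(x) = 0

ℤ_19 = {x ∈ ℚ_19 : v_19(x) ≥ 0} and ℤ_19^× = {x ∈ ℤ_19 : v_19(x) = 0}. Here v_19(7/5) = v_19(num) − v_19(den) = 0; compare against these criteria.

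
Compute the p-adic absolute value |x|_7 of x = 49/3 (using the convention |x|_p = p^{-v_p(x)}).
|49/3|_7 = 1/49

Step 1 — compute v_7(x) by factoring powers of 7 out of the numerator and denominator: v_7(49/3) = 2. Step 2 — apply |x|_p = p^{-v_p(x)} = 7^{-2} = 1/49.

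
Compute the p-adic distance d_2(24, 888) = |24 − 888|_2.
d_2(24, 888) = 1/32

Step 1 — x − y = 24 − 888 = -864. Step 2 — v_2(-864) = 5 (factor: -864 = −(2^5 · 27); the sign does not affect v_p). Step 3 — |x − y|_2 = 2^{-5} = 1/32.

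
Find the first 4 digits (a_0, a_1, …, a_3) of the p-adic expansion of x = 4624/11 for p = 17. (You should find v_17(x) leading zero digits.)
(a_0, …, a_3) = (0, 0, 3, 3)

v_17(4624/11) = 2, so a_0 = ... = a_1 = 0. Factor out: x = 17^2 · u with u = 16/11 a unit in ℤ_17. Expand u iteratively via a_{v+i} = u_i mod 17, u_{i+1} = (u_i − a_{v+i})/17:
  u_0 = 16/11;  a_2 = 3;  u_1 = (u_0 − 3)/17 = -1/11
  u_1 = -1/11;  a_3 = 3;  u_2 = (u_1 − 3)/17 = -2/11
Digits: (0, 0, 3, 3).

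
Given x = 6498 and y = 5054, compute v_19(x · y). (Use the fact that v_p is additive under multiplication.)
v_19(32840892) = 4

v_p(x) = 2 (factor: 6498 = 19^2 · 18); v_p(y) = 2 (factor: 5054 = 19^2 · 14). Additivity: v_p(xy) = v_p(x) + v_p(y) = 2 + 2 = 4. (Direct check: xy = 32840892 = 19^4 · (252).)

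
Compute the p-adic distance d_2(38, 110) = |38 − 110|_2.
d_2(38, 110) = 1/8

Step 1 — x − y = 38 − 110 = -72. Step 2 — v_2(-72) = 3 (factor: -72 = −(2^3 · 9); the sign does not affect v_p). Step 3 — |x − y|_2 = 2^{-3} = 1/8.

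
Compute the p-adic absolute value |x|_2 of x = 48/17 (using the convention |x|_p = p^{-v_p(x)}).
|48/17|_2 = 1/16

Step 1 — compute v_2(x) by factoring powers of 2 out of the numerator and denominator: v_2(48/17) = 4. Step 2 — apply |x|_p = p^{-v_p(x)} = 2^{-4} = 1/16.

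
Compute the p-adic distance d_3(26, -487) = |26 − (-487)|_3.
d_3(26, -487) = 1/27

Step 1 — x − y = 26 − (-487) = 513. Step 2 — v_3(513) = 3 (factor: 513 = (3^3 · 19); the sign does not affect v_p). Step 3 — |x − y|_3 = 3^{-3} = 1/27.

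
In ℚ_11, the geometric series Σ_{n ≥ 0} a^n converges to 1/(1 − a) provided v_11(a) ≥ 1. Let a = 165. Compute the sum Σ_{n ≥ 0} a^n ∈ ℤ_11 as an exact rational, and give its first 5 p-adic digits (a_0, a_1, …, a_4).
Σ a^n = 1/(1 − a) = -1/164;  first 5 digits = (1, 4, 6, 7, 3)

v_11(a) = 1 ≥ 1, so the series converges in ℤ_11 to 1/(1 − a) = 1/(1 − 165) = -1/164. Expand this rational in ℤ_11: compute digits iteratively via d_i = x_i mod 11, x_{i+1} = (x_i − d_i)/11. The first 5 digits are (1, 4, 6, 7, 3).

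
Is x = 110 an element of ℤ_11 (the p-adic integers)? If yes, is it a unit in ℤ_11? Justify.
x ∈ ℤ_11 but not a unit; v_11(x) = 1 > 0

ℤ_11 = {x ∈ ℚ_11 : v_11(x) ≥ 0} and ℤ_11^× = {x ∈ ℤ_11 : v_11(x) = 0}. Here v_11(110) = v_11(num) − v_11(den) = 1; compare against these criteria.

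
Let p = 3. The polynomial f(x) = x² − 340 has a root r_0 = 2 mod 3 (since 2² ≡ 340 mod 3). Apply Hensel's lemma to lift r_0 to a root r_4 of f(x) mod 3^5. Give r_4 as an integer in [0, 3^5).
r_4 = 77 (mod 243)

Hensel's recurrence: r_{i+1} = r_i − f(r_i)·(f′(r_i))^{-1} mod 3^{i+2}, with f′(x) = 2x. Iterate:
  r_0 = 2 (mod 3)
  r_1 = 5 (mod 9)
  r_2 = 23 (mod 27)
  r_3 = 77 (mod 81)
  r_4 = 77 (mod 243)
Final: r_4 = 77, and one checks f(r_4) ≡ 0 mod 3^5.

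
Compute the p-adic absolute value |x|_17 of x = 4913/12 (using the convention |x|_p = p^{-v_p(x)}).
|4913/12|_17 = 1/4913

Step 1 — compute v_17(x) by factoring powers of 17 out of the numerator and denominator: v_17(4913/12) = 3. Step 2 — apply |x|_p = p^{-v_p(x)} = 17^{-3} = 1/4913.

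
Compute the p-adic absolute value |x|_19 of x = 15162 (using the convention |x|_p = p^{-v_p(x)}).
|15162|_19 = 1/361

Step 1 — compute v_19(x) by factoring powers of 19 out of the numerator and denominator: v_19(15162) = 2. Step 2 — apply |x|_p = p^{-v_p(x)} = 19^{-2} = 1/361.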